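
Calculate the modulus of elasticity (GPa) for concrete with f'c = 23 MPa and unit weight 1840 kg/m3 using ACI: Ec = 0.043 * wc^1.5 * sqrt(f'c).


Ec = 0.043 * 1840^1.5 * sqrt(23) / 1000
= 16.28 GPa

16.28


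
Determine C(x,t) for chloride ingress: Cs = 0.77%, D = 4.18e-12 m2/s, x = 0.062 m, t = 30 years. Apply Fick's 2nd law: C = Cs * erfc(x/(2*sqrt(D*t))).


t_seconds = 30 * 365.25 * 24 * 3600 = 946728000.0 s
arg = 0.062 / (2 * sqrt(4.18e-12 * 946728000.0))
= 0.4928
erfc(0.4928) = 0.4859
C = 0.77 * 0.4859 = 0.3741%

0.3741


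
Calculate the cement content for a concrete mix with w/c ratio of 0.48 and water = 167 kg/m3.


Cement = water / (w/c)
= 167 / 0.48
= 347.9 kg/m3

347.9


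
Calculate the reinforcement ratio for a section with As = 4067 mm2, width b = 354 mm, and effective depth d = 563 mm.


rho = As / (b * d)
= 4067 / (354 * 563)
= 0.0204

0.0204


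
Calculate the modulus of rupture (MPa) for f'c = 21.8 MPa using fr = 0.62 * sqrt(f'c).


fr = 0.62 * sqrt(21.8)
= 2.895 MPa

2.895


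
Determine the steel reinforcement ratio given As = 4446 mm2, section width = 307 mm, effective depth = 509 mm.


rho = As / (b * d)
= 4446 / (307 * 509)
= 0.0285

0.0285


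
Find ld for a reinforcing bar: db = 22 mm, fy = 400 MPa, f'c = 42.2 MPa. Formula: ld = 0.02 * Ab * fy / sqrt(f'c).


Ab = pi * 22^2 / 4 = 380.133 mm2
ld = 0.02 * 380.133 * 400 / sqrt(42.2)
= 468.1 mm

468.1


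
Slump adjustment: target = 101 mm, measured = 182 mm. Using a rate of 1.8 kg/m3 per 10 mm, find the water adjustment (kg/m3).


Difference = 101 - 182 = -81 mm
Water adjustment = -81 * 1.8 / 10 = -14.6 kg/m3

-14.6


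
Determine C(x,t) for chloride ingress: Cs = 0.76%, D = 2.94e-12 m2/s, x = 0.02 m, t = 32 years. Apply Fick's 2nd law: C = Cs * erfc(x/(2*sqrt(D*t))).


t_seconds = 32 * 365.25 * 24 * 3600 = 1009843200.0 s
arg = 0.02 / (2 * sqrt(2.94e-12 * 1009843200.0))
= 0.1835
erfc(0.1835) = 0.7952
C = 0.76 * 0.7952 = 0.6044%

0.6044


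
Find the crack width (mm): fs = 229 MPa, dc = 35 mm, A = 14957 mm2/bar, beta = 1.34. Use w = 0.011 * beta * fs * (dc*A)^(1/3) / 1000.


w = 0.011 * beta * fs * (dc * A)^(1/3) / 1000
= 0.011 * 1.34 * 229 * (35 * 14957)^(1/3) / 1000
= 0.272 mm

0.272


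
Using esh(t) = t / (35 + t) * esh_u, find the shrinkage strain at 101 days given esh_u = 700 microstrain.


esh(101) = 101 / (35 + 101) * 700
= 101 / 136 * 700
= 519.9 microstrain

519.9


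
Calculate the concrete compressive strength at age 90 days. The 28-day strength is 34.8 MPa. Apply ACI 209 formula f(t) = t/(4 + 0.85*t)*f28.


f(90) = 90 / (4 + 0.85 * 90) * 34.8
= 90 / 80.5 * 34.8
= 38.91 MPa

38.91


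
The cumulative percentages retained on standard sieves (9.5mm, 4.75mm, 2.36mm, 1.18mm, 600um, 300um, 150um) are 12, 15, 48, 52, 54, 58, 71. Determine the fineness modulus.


FM = sum(cumulative % retained) / 100
= 310 / 100
= 3.1

3.1


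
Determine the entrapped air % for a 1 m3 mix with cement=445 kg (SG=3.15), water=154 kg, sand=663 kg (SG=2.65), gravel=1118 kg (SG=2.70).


Vol cement = 445 / (3.15 * 1000) = 0.14127 m3
Vol water = 154 / 1000 = 0.154 m3
Vol sand = 663 / (2.65 * 1000) = 0.250189 m3
Vol gravel = 1118 / (2.70 * 1000) = 0.414074 m3
Total solid + water volume = 0.959533 m3
Air = (1 - 0.959533) * 100 = 4.05%

4.05


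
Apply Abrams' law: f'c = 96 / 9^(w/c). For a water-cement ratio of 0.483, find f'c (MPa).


f'c = 96 / 9^0.483
= 96 / 2.89
= 33.22 MPa

33.22


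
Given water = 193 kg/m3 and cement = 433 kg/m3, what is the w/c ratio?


w/c = water / cement
w/c = 193 / 433 = 0.446

0.446


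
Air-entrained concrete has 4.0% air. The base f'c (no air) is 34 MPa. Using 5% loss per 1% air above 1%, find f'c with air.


Strength loss = (4.0 - 1) * 5 = 15.0%
f'c = 34 * (1 - 15.0/100)
= 28.9 MPa

28.9


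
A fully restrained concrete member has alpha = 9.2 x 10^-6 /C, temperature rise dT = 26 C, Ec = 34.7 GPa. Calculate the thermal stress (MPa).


sigma = alpha * dT * Ec
= 9.2e-6 * 26 * 34.7 * 1000
= 8.3 MPa

8.3


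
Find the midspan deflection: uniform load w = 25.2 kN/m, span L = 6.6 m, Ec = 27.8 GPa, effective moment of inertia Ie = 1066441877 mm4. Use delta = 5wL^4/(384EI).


Convert: L = 6.6 m = 6600 mm, Ec = 27.8 GPa = 27800 MPa
delta = 5 * 25.2 * 6600^4 / (384 * 27800 * 1066441877)
= 21.0 mm

21.0


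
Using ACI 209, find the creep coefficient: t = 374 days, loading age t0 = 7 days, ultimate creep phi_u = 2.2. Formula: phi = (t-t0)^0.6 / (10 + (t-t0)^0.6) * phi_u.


dt = 374 - 7 = 367
phi = 367^0.6 / (10 + 367^0.6) * 2.2
= 1.706

1.706


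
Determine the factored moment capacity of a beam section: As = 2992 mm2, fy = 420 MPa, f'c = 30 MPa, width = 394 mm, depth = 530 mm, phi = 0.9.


a = As * fy / (0.85 * f'c * b)
= 2992 * 420 / (0.85 * 30 * 394)
= 125.0761 mm
Mn = As * fy * (d - a/2) / 10^6
= 587.4314 kN-m
phi*Mn = 0.9 * 587.4314 = 528.69 kN-m

528.69


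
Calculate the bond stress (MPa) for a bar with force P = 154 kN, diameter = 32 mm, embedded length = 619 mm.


u = P / (pi * db * ld)
= 154 * 1000 / (pi * 32 * 619)
= 2.475 MPa

2.475


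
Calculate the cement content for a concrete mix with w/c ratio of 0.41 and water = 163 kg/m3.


Cement = water / (w/c)
= 163 / 0.41
= 397.6 kg/m3

397.6


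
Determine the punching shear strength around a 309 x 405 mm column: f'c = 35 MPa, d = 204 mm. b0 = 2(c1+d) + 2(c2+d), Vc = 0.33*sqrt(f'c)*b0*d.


b0 = 2*(309 + 204) + 2*(405 + 204) = 2244 mm
Vc = 0.33 * sqrt(35) * 2244 * 204 / 1000
= 893.72 kN

893.72


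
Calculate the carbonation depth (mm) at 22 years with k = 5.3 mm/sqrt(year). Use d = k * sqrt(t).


depth = k * sqrt(t)
= 5.3 * sqrt(22)
= 24.86 mm

24.86


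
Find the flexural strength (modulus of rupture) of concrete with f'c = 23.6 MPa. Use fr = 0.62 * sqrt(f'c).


fr = 0.62 * sqrt(23.6)
= 3.012 MPa

3.012


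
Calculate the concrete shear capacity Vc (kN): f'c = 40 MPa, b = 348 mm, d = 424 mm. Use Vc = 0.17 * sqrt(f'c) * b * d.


Vc = 0.17 * sqrt(40) * 348 * 424 / 1000
= 158.64 kN

158.64


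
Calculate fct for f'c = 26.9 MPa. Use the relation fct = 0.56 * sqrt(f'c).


fct = 0.56 * sqrt(26.9)
= 0.56 * 5.187
= 2.904 MPa

2.904


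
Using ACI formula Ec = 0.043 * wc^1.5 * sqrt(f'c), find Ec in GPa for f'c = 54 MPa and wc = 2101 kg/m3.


Ec = 0.043 * 2101^1.5 * sqrt(54) / 1000
= 30.43 GPa

30.43


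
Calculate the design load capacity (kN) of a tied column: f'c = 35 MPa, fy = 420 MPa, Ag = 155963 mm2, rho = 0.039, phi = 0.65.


Ast = rho * Ag = 0.039 * 155963 = 6082.557 mm2
phi*Pn = 0.65 * 0.80 * (0.85 * 35 * (155963 - 6082.557) + 420 * 6082.557) / 1000
= 3647.08 kN

3647.08


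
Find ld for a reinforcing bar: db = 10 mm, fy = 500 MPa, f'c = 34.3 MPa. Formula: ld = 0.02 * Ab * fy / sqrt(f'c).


Ab = pi * 10^2 / 4 = 78.54 mm2
ld = 0.02 * 78.54 * 500 / sqrt(34.3)
= 134.1 mm

134.1


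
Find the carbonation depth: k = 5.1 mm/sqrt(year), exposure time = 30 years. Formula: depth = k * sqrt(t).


depth = k * sqrt(t)
= 5.1 * sqrt(30)
= 27.93 mm

27.93


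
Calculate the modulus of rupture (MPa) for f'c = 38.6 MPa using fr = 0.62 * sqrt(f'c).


fr = 0.62 * sqrt(38.6)
= 3.852 MPa

3.852


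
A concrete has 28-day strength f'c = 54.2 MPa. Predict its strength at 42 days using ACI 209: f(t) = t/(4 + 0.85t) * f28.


f(42) = 42 / (4 + 0.85 * 42) * 54.2
= 42 / 39.7 * 54.2
= 57.34 MPa

57.34


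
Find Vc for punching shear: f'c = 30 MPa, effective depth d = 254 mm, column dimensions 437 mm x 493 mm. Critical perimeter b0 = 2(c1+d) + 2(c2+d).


b0 = 2*(437 + 254) + 2*(493 + 254) = 2876 mm
Vc = 0.33 * sqrt(30) * 2876 * 254 / 1000
= 1320.37 kN

1320.37


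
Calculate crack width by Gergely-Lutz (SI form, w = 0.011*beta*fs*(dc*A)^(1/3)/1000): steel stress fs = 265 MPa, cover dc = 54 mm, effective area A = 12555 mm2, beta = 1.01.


w = 0.011 * beta * fs * (dc * A)^(1/3) / 1000
= 0.011 * 1.01 * 265 * (54 * 12555)^(1/3) / 1000
= 0.259 mm

0.259


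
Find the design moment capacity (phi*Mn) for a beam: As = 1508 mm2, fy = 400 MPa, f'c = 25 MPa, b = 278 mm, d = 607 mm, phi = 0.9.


a = As * fy / (0.85 * f'c * b)
= 1508 * 400 / (0.85 * 25 * 278)
= 102.1075 mm
Mn = As * fy * (d - a/2) / 10^6
= 335.3468 kN-m
phi*Mn = 0.9 * 335.3468 = 301.81 kN-m

301.81


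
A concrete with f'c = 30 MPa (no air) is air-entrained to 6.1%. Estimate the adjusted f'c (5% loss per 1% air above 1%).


Strength loss = (6.1 - 1) * 5 = 25.5%
f'c = 30 * (1 - 25.5/100)
= 22.35 MPa

22.35


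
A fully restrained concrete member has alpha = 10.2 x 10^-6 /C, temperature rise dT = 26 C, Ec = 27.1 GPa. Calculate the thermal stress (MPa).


sigma = alpha * dT * Ec
= 10.2e-6 * 26 * 27.1 * 1000
= 7.187 MPa

7.187


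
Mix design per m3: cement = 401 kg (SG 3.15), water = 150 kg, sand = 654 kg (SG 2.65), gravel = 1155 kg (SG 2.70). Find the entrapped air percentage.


Vol cement = 401 / (3.15 * 1000) = 0.127302 m3
Vol water = 150 / 1000 = 0.15 m3
Vol sand = 654 / (2.65 * 1000) = 0.246792 m3
Vol gravel = 1155 / (2.70 * 1000) = 0.427778 m3
Total solid + water volume = 0.951872 m3
Air = (1 - 0.951872) * 100 = 4.81%

4.81


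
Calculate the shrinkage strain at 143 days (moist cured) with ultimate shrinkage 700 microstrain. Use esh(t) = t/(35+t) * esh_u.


esh(143) = 143 / (35 + 143) * 700
= 143 / 178 * 700
= 562.4 microstrain

562.4


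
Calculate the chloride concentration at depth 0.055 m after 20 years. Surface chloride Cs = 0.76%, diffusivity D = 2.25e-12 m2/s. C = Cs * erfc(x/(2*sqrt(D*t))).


t_seconds = 20 * 365.25 * 24 * 3600 = 631152000.0 s
arg = 0.055 / (2 * sqrt(2.25e-12 * 631152000.0))
= 0.7298
erfc(0.7298) = 0.3021
C = 0.76 * 0.3021 = 0.2296%

0.2296


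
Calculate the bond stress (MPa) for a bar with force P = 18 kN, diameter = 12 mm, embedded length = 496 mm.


u = P / (pi * db * ld)
= 18 * 1000 / (pi * 12 * 496)
= 0.963 MPa

0.963


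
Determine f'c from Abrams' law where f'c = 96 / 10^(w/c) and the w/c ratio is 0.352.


f'c = 96 / 10^0.352
= 96 / 2.249
= 42.68 MPa

42.68


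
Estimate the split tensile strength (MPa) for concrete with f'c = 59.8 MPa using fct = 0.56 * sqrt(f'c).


fct = 0.56 * sqrt(59.8)
= 0.56 * 7.733
= 4.331 MPa

4.331


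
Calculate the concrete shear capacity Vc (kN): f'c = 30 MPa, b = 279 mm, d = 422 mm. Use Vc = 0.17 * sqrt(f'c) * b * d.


Vc = 0.17 * sqrt(30) * 279 * 422 / 1000
= 109.63 kN

109.63


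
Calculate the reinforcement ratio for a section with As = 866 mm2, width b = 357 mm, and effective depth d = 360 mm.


rho = As / (b * d)
= 866 / (357 * 360)
= 0.0067

0.0067


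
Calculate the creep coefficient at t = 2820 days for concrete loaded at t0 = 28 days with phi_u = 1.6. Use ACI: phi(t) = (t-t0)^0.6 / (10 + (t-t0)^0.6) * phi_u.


dt = 2820 - 28 = 2792
phi = 2792^0.6 / (10 + 2792^0.6) * 1.6
= 1.474

1.474


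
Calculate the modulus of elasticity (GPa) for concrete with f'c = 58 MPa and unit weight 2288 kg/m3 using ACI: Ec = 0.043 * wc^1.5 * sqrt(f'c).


Ec = 0.043 * 2288^1.5 * sqrt(58) / 1000
= 35.84 GPa

35.84


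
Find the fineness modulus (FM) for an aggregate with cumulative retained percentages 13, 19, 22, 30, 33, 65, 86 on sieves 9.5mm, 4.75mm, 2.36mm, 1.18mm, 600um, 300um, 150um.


FM = sum(cumulative % retained) / 100
= 268 / 100
= 2.68

2.68


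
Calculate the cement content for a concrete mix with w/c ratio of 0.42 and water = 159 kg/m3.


Cement = water / (w/c)
= 159 / 0.42
= 378.6 kg/m3

378.6


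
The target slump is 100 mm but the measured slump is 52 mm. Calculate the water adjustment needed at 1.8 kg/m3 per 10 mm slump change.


Difference = 100 - 52 = 48 mm
Water adjustment = 48 * 1.8 / 10 = 8.6 kg/m3

8.6


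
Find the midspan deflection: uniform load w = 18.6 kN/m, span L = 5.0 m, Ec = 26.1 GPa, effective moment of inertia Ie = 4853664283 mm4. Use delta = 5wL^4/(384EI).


Convert: L = 5.0 m = 5000 mm, Ec = 26.1 GPa = 26100 MPa
delta = 5 * 18.6 * 5000^4 / (384 * 26100 * 4853664283)
= 1.19 mm

1.19


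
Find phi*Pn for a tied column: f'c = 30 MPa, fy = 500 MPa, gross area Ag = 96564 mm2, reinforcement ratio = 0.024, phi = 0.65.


Ast = rho * Ag = 0.024 * 96564 = 2317.536 mm2
phi*Pn = 0.65 * 0.80 * (0.85 * 30 * (96564 - 2317.536) + 500 * 2317.536) / 1000
= 1852.27 kN

1852.27


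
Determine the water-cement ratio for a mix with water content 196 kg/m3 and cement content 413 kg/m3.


w/c = water / cement
w/c = 196 / 413 = 0.475

0.475


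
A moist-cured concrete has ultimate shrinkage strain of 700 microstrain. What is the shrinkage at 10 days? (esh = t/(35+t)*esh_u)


esh(10) = 10 / (35 + 10) * 700
= 10 / 45 * 700
= 155.6 microstrain

155.6


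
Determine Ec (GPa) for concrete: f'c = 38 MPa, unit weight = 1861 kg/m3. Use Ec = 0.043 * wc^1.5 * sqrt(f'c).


Ec = 0.043 * 1861^1.5 * sqrt(38) / 1000
= 21.28 GPa

21.28


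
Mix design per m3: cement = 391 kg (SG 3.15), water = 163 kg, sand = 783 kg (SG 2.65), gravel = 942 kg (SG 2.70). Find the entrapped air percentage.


Vol cement = 391 / (3.15 * 1000) = 0.124127 m3
Vol water = 163 / 1000 = 0.163 m3
Vol sand = 783 / (2.65 * 1000) = 0.295472 m3
Vol gravel = 942 / (2.70 * 1000) = 0.348889 m3
Total solid + water volume = 0.931488 m3
Air = (1 - 0.931488) * 100 = 6.85%

6.85


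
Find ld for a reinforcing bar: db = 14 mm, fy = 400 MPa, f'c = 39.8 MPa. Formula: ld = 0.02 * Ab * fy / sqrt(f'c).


Ab = pi * 14^2 / 4 = 153.938 mm2
ld = 0.02 * 153.938 * 400 / sqrt(39.8)
= 195.2 mm

195.2


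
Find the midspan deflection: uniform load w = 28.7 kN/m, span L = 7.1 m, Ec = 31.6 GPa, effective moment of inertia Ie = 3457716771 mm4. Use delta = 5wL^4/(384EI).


Convert: L = 7.1 m = 7100 mm, Ec = 31.6 GPa = 31600 MPa
delta = 5 * 28.7 * 7100^4 / (384 * 31600 * 3457716771)
= 8.69 mm

8.69


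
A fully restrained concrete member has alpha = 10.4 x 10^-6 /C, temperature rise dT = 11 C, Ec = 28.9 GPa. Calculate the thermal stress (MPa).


sigma = alpha * dT * Ec
= 10.4e-6 * 11 * 28.9 * 1000
= 3.306 MPa

3.306


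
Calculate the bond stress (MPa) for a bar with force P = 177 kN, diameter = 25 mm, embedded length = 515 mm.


u = P / (pi * db * ld)
= 177 * 1000 / (pi * 25 * 515)
= 4.376 MPa

4.376


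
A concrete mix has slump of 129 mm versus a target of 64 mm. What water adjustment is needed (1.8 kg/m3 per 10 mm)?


Difference = 64 - 129 = -65 mm
Water adjustment = -65 * 1.8 / 10 = -11.7 kg/m3

-11.7


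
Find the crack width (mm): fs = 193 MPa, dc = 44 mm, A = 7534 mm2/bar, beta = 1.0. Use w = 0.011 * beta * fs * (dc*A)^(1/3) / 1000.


w = 0.011 * beta * fs * (dc * A)^(1/3) / 1000
= 0.011 * 1.0 * 193 * (44 * 7534)^(1/3) / 1000
= 0.147 mm

0.147


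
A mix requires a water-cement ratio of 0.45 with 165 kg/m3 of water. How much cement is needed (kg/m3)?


Cement = water / (w/c)
= 165 / 0.45
= 366.7 kg/m3

366.7


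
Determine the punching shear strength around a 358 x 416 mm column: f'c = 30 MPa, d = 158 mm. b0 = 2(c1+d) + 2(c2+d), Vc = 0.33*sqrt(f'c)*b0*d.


b0 = 2*(358 + 158) + 2*(416 + 158) = 2180 mm
Vc = 0.33 * sqrt(30) * 2180 * 158 / 1000
= 622.57 kN

622.57


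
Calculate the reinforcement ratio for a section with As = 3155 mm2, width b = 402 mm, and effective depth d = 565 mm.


rho = As / (b * d)
= 3155 / (402 * 565)
= 0.0139

0.0139


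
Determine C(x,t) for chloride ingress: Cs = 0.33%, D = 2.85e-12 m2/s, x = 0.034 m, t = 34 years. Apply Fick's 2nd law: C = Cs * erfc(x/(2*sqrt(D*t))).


t_seconds = 34 * 365.25 * 24 * 3600 = 1072958400.0 s
arg = 0.034 / (2 * sqrt(2.85e-12 * 1072958400.0))
= 0.3074
erfc(0.3074) = 0.6637
C = 0.33 * 0.6637 = 0.219%

0.219


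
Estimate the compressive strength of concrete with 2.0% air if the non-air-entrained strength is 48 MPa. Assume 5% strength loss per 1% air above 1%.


Strength loss = (2.0 - 1) * 5 = 5.0%
f'c = 48 * (1 - 5.0/100)
= 45.6 MPa

45.6


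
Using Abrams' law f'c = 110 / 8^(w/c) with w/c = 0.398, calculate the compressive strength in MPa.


f'c = 110 / 8^0.398
= 110 / 2.288
= 48.08 MPa

48.08


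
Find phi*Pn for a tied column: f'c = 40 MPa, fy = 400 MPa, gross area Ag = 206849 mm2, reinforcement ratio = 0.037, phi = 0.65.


Ast = rho * Ag = 0.037 * 206849 = 7653.413 mm2
phi*Pn = 0.65 * 0.80 * (0.85 * 40 * (206849 - 7653.413) + 400 * 7653.413) / 1000
= 5113.69 kN

5113.69


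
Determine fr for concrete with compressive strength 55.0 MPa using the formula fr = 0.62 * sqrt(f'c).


fr = 0.62 * sqrt(55.0)
= 4.598 MPa

4.598


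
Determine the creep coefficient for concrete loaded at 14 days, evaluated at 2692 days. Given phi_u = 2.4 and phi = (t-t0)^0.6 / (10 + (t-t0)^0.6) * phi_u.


dt = 2692 - 14 = 2678
phi = 2678^0.6 / (10 + 2678^0.6) * 2.4
= 2.206

2.206


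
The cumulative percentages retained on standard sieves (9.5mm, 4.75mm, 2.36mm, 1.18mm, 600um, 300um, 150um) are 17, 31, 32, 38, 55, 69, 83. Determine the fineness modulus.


FM = sum(cumulative % retained) / 100
= 325 / 100
= 3.25

3.25


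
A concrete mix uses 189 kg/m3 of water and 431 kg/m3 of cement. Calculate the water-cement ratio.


w/c = water / cement
w/c = 189 / 431 = 0.439

0.439


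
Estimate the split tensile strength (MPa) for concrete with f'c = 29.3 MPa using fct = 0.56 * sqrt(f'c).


fct = 0.56 * sqrt(29.3)
= 0.56 * 5.413
= 3.031 MPa

3.031


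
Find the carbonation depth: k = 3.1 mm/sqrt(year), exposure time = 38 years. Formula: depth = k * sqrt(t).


depth = k * sqrt(t)
= 3.1 * sqrt(38)
= 19.11 mm

19.11


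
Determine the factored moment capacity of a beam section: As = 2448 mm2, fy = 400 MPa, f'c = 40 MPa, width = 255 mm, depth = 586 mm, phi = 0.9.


a = As * fy / (0.85 * f'c * b)
= 2448 * 400 / (0.85 * 40 * 255)
= 112.9412 mm
Mn = As * fy * (d - a/2) / 10^6
= 518.5152 kN-m
phi*Mn = 0.9 * 518.5152 = 466.66 kN-m

466.66


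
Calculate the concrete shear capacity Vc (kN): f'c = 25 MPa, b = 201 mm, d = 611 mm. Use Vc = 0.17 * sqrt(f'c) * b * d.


Vc = 0.17 * sqrt(25) * 201 * 611 / 1000
= 104.39 kN

104.39


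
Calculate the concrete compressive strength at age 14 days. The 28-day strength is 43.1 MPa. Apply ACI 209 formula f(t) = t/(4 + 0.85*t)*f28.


f(14) = 14 / (4 + 0.85 * 14) * 43.1
= 14 / 15.9 * 43.1
= 37.95 MPa

37.95


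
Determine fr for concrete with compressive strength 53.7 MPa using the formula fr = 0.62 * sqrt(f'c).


fr = 0.62 * sqrt(53.7)
= 4.543 MPa

4.543


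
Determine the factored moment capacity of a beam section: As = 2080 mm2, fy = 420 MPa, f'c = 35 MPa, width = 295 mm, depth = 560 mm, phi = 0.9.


a = As * fy / (0.85 * f'c * b)
= 2080 * 420 / (0.85 * 35 * 295)
= 99.5414 mm
Mn = As * fy * (d - a/2) / 10^6
= 445.7363 kN-m
phi*Mn = 0.9 * 445.7363 = 401.16 kN-m

401.16


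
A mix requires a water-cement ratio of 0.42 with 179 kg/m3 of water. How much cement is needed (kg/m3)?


Cement = water / (w/c)
= 179 / 0.42
= 426.2 kg/m3

426.2


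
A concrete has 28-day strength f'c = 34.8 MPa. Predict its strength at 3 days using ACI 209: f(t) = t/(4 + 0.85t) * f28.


f(3) = 3 / (4 + 0.85 * 3) * 34.8
= 3 / 6.55 * 34.8
= 15.94 MPa

15.94


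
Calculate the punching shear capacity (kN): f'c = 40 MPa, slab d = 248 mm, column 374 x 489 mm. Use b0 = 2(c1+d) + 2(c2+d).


b0 = 2*(374 + 248) + 2*(489 + 248) = 2718 mm
Vc = 0.33 * sqrt(40) * 2718 * 248 / 1000
= 1406.84 kN

1406.84


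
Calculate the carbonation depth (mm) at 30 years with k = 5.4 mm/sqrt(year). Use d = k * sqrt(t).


depth = k * sqrt(t)
= 5.4 * sqrt(30)
= 29.58 mm

29.58


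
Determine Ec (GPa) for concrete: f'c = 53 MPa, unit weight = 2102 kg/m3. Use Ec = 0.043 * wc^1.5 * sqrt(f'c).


Ec = 0.043 * 2102^1.5 * sqrt(53) / 1000
= 30.17 GPa

30.17


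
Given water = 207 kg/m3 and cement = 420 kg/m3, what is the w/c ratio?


w/c = water / cement
w/c = 207 / 420 = 0.493

0.493


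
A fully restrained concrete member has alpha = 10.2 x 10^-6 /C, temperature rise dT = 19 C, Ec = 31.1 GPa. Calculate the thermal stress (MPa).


sigma = alpha * dT * Ec
= 10.2e-6 * 19 * 31.1 * 1000
= 6.027 MPa

6.027


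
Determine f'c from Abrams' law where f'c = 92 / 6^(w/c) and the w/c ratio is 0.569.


f'c = 92 / 6^0.569
= 92 / 2.772
= 33.19 MPa

33.19


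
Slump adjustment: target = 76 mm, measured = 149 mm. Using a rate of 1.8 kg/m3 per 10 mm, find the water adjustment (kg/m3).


Difference = 76 - 149 = -73 mm
Water adjustment = -73 * 1.8 / 10 = -13.1 kg/m3

-13.1


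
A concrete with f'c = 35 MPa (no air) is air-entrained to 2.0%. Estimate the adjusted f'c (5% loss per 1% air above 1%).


Strength loss = (2.0 - 1) * 5 = 5.0%
f'c = 35 * (1 - 5.0/100)
= 33.25 MPa

33.25


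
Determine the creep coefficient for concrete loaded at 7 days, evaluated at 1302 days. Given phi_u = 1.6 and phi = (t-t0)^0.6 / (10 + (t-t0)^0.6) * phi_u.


dt = 1302 - 7 = 1295
phi = 1295^0.6 / (10 + 1295^0.6) * 1.6
= 1.409

1.409


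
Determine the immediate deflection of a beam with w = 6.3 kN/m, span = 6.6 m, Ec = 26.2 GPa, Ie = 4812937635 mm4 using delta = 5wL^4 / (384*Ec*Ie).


Convert: L = 6.6 m = 6600 mm, Ec = 26.2 GPa = 26200 MPa
delta = 5 * 6.3 * 6600^4 / (384 * 26200 * 4812937635)
= 1.23 mm

1.23


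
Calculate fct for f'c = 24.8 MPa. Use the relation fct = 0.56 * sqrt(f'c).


fct = 0.56 * sqrt(24.8)
= 0.56 * 4.98
= 2.789 MPa

2.789


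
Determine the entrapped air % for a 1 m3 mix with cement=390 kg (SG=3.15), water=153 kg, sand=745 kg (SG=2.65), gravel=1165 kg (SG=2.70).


Vol cement = 390 / (3.15 * 1000) = 0.12381 m3
Vol water = 153 / 1000 = 0.153 m3
Vol sand = 745 / (2.65 * 1000) = 0.281132 m3
Vol gravel = 1165 / (2.70 * 1000) = 0.431481 m3
Total solid + water volume = 0.989423 m3
Air = (1 - 0.989423) * 100 = 1.06%

1.06


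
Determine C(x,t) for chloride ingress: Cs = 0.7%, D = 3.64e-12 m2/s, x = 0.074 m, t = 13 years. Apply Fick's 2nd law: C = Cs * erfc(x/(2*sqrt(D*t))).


t_seconds = 13 * 365.25 * 24 * 3600 = 410248800.0 s
arg = 0.074 / (2 * sqrt(3.64e-12 * 410248800.0))
= 0.9575
erfc(0.9575) = 0.1757
C = 0.7 * 0.1757 = 0.123%

0.123


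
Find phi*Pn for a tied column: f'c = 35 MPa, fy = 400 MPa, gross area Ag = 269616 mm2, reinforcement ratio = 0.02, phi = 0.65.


Ast = rho * Ag = 0.02 * 269616 = 5392.32 mm2
phi*Pn = 0.65 * 0.80 * (0.85 * 35 * (269616 - 5392.32) + 400 * 5392.32) / 1000
= 5209.14 kN

5209.14


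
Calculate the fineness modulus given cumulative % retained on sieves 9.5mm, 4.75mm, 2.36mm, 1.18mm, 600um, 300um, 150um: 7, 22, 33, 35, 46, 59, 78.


FM = sum(cumulative % retained) / 100
= 280 / 100
= 2.8

2.8


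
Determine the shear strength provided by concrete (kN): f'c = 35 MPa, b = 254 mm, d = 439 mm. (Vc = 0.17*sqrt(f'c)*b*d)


Vc = 0.17 * sqrt(35) * 254 * 439 / 1000
= 112.15 kN

112.15


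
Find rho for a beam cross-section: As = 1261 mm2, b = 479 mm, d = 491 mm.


rho = As / (b * d)
= 1261 / (479 * 491)
= 0.0054

0.0054


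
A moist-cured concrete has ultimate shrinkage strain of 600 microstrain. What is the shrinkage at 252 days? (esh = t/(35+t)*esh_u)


esh(252) = 252 / (35 + 252) * 600
= 252 / 287 * 600
= 526.8 microstrain

526.8


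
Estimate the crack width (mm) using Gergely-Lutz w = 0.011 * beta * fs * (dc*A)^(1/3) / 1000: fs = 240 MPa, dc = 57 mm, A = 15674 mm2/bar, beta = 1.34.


w = 0.011 * beta * fs * (dc * A)^(1/3) / 1000
= 0.011 * 1.34 * 240 * (57 * 15674)^(1/3) / 1000
= 0.341 mm

0.341


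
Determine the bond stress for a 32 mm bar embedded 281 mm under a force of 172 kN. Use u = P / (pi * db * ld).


u = P / (pi * db * ld)
= 172 * 1000 / (pi * 32 * 281)
= 6.089 MPa

6.089


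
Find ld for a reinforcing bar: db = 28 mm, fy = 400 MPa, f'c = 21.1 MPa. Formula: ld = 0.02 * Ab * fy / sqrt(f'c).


Ab = pi * 28^2 / 4 = 615.752 mm2
ld = 0.02 * 615.752 * 400 / sqrt(21.1)
= 1072.4 mm

1072.4


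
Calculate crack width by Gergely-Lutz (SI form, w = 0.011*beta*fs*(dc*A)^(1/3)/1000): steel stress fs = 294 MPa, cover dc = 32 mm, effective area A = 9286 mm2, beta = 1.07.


w = 0.011 * beta * fs * (dc * A)^(1/3) / 1000
= 0.011 * 1.07 * 294 * (32 * 9286)^(1/3) / 1000
= 0.231 mm

0.231


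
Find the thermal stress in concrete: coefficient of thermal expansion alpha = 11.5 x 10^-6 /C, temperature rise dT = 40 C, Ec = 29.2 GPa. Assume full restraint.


sigma = alpha * dT * Ec
= 11.5e-6 * 40 * 29.2 * 1000
= 13.432 MPa

13.432


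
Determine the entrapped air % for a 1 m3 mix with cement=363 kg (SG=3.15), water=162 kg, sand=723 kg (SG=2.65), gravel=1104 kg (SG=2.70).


Vol cement = 363 / (3.15 * 1000) = 0.115238 m3
Vol water = 162 / 1000 = 0.162 m3
Vol sand = 723 / (2.65 * 1000) = 0.27283 m3
Vol gravel = 1104 / (2.70 * 1000) = 0.408889 m3
Total solid + water volume = 0.958957 m3
Air = (1 - 0.958957) * 100 = 4.1%

4.1


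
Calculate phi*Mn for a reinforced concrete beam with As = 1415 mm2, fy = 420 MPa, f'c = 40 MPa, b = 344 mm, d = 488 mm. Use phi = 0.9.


a = As * fy / (0.85 * f'c * b)
= 1415 * 420 / (0.85 * 40 * 344)
= 50.8122 mm
Mn = As * fy * (d - a/2) / 10^6
= 274.9195 kN-m
phi*Mn = 0.9 * 274.9195 = 247.43 kN-m

247.43


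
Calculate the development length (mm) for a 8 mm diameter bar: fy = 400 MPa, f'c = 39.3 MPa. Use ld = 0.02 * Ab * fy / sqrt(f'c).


Ab = pi * 8^2 / 4 = 50.265 mm2
ld = 0.02 * 50.265 * 400 / sqrt(39.3)
= 64.1 mm

64.1


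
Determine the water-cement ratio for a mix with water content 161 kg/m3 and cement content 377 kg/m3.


w/c = water / cement
w/c = 161 / 377 = 0.427

0.427


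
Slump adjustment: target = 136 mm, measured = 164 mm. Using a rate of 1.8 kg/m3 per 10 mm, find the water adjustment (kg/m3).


Difference = 136 - 164 = -28 mm
Water adjustment = -28 * 1.8 / 10 = -5.0 kg/m3

-5.0


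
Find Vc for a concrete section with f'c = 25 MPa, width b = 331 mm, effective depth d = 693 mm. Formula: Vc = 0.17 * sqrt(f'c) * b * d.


Vc = 0.17 * sqrt(25) * 331 * 693 / 1000
= 194.98 kN

194.98


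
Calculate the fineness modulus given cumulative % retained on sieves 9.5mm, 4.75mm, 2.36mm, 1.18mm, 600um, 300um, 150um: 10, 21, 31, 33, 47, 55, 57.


FM = sum(cumulative % retained) / 100
= 254 / 100
= 2.54

2.54


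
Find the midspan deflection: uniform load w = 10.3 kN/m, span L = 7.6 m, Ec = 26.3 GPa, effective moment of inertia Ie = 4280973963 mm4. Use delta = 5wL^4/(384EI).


Convert: L = 7.6 m = 7600 mm, Ec = 26.3 GPa = 26300 MPa
delta = 5 * 10.3 * 7600^4 / (384 * 26300 * 4280973963)
= 3.97 mm

3.97


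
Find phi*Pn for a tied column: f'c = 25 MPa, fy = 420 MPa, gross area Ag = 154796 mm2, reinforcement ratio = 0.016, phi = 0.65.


Ast = rho * Ag = 0.016 * 154796 = 2476.736 mm2
phi*Pn = 0.65 * 0.80 * (0.85 * 25 * (154796 - 2476.736) + 420 * 2476.736) / 1000
= 2224.05 kN

2224.05


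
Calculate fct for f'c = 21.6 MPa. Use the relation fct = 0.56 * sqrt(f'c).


fct = 0.56 * sqrt(21.6)
= 0.56 * 4.648
= 2.603 MPa

2.603


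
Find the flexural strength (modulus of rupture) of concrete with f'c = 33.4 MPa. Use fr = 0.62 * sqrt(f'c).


fr = 0.62 * sqrt(33.4)
= 3.583 MPa

3.583


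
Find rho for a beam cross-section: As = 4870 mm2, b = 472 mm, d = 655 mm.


rho = As / (b * d)
= 4870 / (472 * 655)
= 0.0158

0.0158


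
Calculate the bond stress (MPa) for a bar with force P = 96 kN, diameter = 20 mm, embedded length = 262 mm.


u = P / (pi * db * ld)
= 96 * 1000 / (pi * 20 * 262)
= 5.832 MPa

5.832


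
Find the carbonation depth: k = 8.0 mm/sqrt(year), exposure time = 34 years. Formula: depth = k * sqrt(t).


depth = k * sqrt(t)
= 8.0 * sqrt(34)
= 46.65 mm

46.65


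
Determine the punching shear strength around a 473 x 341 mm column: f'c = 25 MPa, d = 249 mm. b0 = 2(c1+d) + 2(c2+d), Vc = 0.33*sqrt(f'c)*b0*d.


b0 = 2*(473 + 249) + 2*(341 + 249) = 2624 mm
Vc = 0.33 * sqrt(25) * 2624 * 249 / 1000
= 1078.07 kN

1078.07


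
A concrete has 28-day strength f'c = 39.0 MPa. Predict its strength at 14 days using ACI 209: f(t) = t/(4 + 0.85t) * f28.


f(14) = 14 / (4 + 0.85 * 14) * 39.0
= 14 / 15.9 * 39.0
= 34.34 MPa

34.34


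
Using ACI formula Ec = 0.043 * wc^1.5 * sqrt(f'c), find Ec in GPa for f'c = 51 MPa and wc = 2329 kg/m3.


Ec = 0.043 * 2329^1.5 * sqrt(51) / 1000
= 34.51 GPa

34.51


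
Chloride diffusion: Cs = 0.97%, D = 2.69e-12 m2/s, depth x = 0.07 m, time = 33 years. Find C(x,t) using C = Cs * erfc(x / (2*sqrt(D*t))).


t_seconds = 33 * 365.25 * 24 * 3600 = 1041400800.0 s
arg = 0.07 / (2 * sqrt(2.69e-12 * 1041400800.0))
= 0.6613
erfc(0.6613) = 0.3497
C = 0.97 * 0.3497 = 0.3392%

0.3392


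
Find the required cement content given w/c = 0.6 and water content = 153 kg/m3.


Cement = water / (w/c)
= 153 / 0.6
= 255.0 kg/m3

255.0


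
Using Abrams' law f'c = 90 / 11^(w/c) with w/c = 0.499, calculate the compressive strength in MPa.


f'c = 90 / 11^0.499
= 90 / 3.309
= 27.2 MPa

27.2


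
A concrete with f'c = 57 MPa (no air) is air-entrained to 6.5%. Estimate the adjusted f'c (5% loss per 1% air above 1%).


Strength loss = (6.5 - 1) * 5 = 27.5%
f'c = 57 * (1 - 27.5/100)
= 41.32 MPa

41.32


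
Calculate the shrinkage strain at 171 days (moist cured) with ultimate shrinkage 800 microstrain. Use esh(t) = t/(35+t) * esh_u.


esh(171) = 171 / (35 + 171) * 800
= 171 / 206 * 800
= 664.1 microstrain

664.1


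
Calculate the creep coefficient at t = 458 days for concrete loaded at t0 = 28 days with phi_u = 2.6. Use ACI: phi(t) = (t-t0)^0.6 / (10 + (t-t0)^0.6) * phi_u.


dt = 458 - 28 = 430
phi = 430^0.6 / (10 + 430^0.6) * 2.6
= 2.059

2.059


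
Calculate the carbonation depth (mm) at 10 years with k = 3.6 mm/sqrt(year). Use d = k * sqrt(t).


depth = k * sqrt(t)
= 3.6 * sqrt(10)
= 11.38 mm

11.38


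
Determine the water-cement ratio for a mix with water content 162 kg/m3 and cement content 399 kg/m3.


w/c = water / cement
w/c = 162 / 399 = 0.406

0.406


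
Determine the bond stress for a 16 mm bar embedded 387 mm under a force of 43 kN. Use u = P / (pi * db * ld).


u = P / (pi * db * ld)
= 43 * 1000 / (pi * 16 * 387)
= 2.21 MPa

2.21


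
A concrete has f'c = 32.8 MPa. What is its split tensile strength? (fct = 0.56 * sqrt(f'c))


fct = 0.56 * sqrt(32.8)
= 0.56 * 5.727
= 3.207 MPa

3.207


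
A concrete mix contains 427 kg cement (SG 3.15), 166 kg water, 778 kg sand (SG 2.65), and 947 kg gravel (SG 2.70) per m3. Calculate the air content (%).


Vol cement = 427 / (3.15 * 1000) = 0.135556 m3
Vol water = 166 / 1000 = 0.166 m3
Vol sand = 778 / (2.65 * 1000) = 0.293585 m3
Vol gravel = 947 / (2.70 * 1000) = 0.350741 m3
Total solid + water volume = 0.945881 m3
Air = (1 - 0.945881) * 100 = 5.41%

5.41


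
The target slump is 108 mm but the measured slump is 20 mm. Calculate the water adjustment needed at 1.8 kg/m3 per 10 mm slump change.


Difference = 108 - 20 = 88 mm
Water adjustment = 88 * 1.8 / 10 = 15.8 kg/m3

15.8


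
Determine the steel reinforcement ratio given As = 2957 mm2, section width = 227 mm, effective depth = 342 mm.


rho = As / (b * d)
= 2957 / (227 * 342)
= 0.0381

0.0381


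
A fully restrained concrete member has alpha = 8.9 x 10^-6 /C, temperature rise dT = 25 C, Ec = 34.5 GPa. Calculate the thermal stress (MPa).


sigma = alpha * dT * Ec
= 8.9e-6 * 25 * 34.5 * 1000
= 7.676 MPa

7.676


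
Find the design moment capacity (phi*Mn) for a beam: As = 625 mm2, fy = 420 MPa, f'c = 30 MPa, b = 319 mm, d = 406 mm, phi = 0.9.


a = As * fy / (0.85 * f'c * b)
= 625 * 420 / (0.85 * 30 * 319)
= 32.27 mm
Mn = As * fy * (d - a/2) / 10^6
= 102.3396 kN-m
phi*Mn = 0.9 * 102.3396 = 92.11 kN-m

92.11


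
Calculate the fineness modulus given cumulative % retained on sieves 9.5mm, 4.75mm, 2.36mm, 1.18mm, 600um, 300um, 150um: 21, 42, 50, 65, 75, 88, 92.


FM = sum(cumulative % retained) / 100
= 433 / 100
= 4.33

4.33


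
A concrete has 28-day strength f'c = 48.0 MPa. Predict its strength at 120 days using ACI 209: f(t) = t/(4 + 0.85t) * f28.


f(120) = 120 / (4 + 0.85 * 120) * 48.0
= 120 / 106.0 * 48.0
= 54.34 MPa

54.34


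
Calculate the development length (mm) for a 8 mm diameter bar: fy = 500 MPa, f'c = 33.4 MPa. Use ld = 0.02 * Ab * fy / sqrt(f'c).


Ab = pi * 8^2 / 4 = 50.265 mm2
ld = 0.02 * 50.265 * 500 / sqrt(33.4)
= 87.0 mm

87.0


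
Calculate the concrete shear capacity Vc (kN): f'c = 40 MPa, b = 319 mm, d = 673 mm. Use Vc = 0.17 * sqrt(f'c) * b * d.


Vc = 0.17 * sqrt(40) * 319 * 673 / 1000
= 230.83 kN

230.83


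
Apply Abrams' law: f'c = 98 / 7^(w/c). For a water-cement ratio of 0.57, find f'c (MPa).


f'c = 98 / 7^0.57
= 98 / 3.032
= 32.32 MPa

32.32


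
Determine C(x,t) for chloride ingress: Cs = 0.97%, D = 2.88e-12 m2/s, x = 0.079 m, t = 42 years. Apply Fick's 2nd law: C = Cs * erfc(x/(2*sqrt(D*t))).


t_seconds = 42 * 365.25 * 24 * 3600 = 1325419200.0 s
arg = 0.079 / (2 * sqrt(2.88e-12 * 1325419200.0))
= 0.6393
erfc(0.6393) = 0.3659
C = 0.97 * 0.3659 = 0.3549%

0.3549


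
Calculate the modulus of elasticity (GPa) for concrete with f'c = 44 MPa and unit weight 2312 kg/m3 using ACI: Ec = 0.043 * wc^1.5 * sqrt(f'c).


Ec = 0.043 * 2312^1.5 * sqrt(44) / 1000
= 31.71 GPa

31.71


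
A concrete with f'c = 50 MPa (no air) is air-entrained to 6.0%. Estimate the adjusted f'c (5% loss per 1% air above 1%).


Strength loss = (6.0 - 1) * 5 = 25.0%
f'c = 50 * (1 - 25.0/100)
= 37.5 MPa

37.5


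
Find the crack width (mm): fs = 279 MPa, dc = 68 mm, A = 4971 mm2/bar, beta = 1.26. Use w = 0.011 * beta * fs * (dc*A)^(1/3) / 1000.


w = 0.011 * beta * fs * (dc * A)^(1/3) / 1000
= 0.011 * 1.26 * 279 * (68 * 4971)^(1/3) / 1000
= 0.269 mm

0.269


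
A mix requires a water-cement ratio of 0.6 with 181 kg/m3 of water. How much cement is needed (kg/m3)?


Cement = water / (w/c)
= 181 / 0.6
= 301.7 kg/m3

301.7


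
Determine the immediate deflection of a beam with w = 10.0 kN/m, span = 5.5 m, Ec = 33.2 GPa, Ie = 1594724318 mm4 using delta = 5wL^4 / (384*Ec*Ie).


Convert: L = 5.5 m = 5500 mm, Ec = 33.2 GPa = 33200 MPa
delta = 5 * 10.0 * 5500^4 / (384 * 33200 * 1594724318)
= 2.25 mm

2.25


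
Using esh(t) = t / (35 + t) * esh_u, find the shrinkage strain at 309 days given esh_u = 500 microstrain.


esh(309) = 309 / (35 + 309) * 500
= 309 / 344 * 500
= 449.1 microstrain

449.1


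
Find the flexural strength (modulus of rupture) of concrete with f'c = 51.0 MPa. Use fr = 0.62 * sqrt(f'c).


fr = 0.62 * sqrt(51.0)
= 4.428 MPa

4.428


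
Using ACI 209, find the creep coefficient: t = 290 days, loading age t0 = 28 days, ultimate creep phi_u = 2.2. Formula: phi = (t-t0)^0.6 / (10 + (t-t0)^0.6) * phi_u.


dt = 290 - 28 = 262
phi = 262^0.6 / (10 + 262^0.6) * 2.2
= 1.625

1.625


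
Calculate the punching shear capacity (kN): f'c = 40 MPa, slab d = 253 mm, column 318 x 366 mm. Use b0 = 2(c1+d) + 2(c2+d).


b0 = 2*(318 + 253) + 2*(366 + 253) = 2380 mm
Vc = 0.33 * sqrt(40) * 2380 * 253 / 1000
= 1256.73 kN

1256.73


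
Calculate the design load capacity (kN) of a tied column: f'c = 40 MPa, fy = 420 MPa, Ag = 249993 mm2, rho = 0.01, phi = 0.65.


Ast = rho * Ag = 0.01 * 249993 = 2499.93 mm2
phi*Pn = 0.65 * 0.80 * (0.85 * 40 * (249993 - 2499.93) + 420 * 2499.93) / 1000
= 4921.66 kN

4921.66


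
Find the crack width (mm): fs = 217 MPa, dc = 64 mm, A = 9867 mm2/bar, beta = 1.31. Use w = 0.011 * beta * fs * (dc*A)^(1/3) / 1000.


w = 0.011 * beta * fs * (dc * A)^(1/3) / 1000
= 0.011 * 1.31 * 217 * (64 * 9867)^(1/3) / 1000
= 0.268 mm

0.268


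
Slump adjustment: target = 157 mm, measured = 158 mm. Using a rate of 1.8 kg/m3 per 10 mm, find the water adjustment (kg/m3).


Difference = 157 - 158 = -1 mm
Water adjustment = -1 * 1.8 / 10 = -0.2 kg/m3

-0.2


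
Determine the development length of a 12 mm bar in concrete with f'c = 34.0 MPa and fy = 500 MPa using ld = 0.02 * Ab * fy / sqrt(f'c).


Ab = pi * 12^2 / 4 = 113.097 mm2
ld = 0.02 * 113.097 * 500 / sqrt(34.0)
= 194.0 mm

194.0


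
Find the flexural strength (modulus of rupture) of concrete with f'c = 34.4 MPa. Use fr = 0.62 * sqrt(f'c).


fr = 0.62 * sqrt(34.4)
= 3.636 MPa

3.636


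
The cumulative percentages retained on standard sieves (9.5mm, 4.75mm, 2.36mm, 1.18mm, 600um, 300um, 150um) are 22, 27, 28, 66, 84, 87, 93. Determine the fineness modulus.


FM = sum(cumulative % retained) / 100
= 407 / 100
= 4.07

4.07


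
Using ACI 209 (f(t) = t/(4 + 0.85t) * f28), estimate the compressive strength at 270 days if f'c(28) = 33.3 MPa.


f(270) = 270 / (4 + 0.85 * 270) * 33.3
= 270 / 233.5 * 33.3
= 38.51 MPa

38.51


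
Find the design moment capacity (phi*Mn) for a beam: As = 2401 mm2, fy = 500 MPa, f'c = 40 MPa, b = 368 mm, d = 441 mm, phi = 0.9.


a = As * fy / (0.85 * f'c * b)
= 2401 * 500 / (0.85 * 40 * 368)
= 95.9479 mm
Mn = As * fy * (d - a/2) / 10^6
= 471.8278 kN-m
phi*Mn = 0.9 * 471.8278 = 424.65 kN-m

424.65


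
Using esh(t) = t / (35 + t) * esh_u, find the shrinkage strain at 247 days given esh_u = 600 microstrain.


esh(247) = 247 / (35 + 247) * 600
= 247 / 282 * 600
= 525.5 microstrain

525.5


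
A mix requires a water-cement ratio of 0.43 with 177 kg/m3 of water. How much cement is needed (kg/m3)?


Cement = water / (w/c)
= 177 / 0.43
= 411.6 kg/m3

411.6


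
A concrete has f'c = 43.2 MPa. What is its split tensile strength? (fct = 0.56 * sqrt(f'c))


fct = 0.56 * sqrt(43.2)
= 0.56 * 6.573
= 3.681 MPa

3.681


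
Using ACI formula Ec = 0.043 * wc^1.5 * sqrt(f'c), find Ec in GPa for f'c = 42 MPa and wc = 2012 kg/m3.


Ec = 0.043 * 2012^1.5 * sqrt(42) / 1000
= 25.15 GPa

25.15


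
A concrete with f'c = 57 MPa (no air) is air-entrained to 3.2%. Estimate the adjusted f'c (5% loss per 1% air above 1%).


Strength loss = (3.2 - 1) * 5 = 11.0%
f'c = 57 * (1 - 11.0/100)
= 50.73 MPa

50.73


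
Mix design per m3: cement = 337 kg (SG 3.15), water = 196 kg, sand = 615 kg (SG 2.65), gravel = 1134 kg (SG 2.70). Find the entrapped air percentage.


Vol cement = 337 / (3.15 * 1000) = 0.106984 m3
Vol water = 196 / 1000 = 0.196 m3
Vol sand = 615 / (2.65 * 1000) = 0.232075 m3
Vol gravel = 1134 / (2.70 * 1000) = 0.42 m3
Total solid + water volume = 0.95506 m3
Air = (1 - 0.95506) * 100 = 4.49%

4.49


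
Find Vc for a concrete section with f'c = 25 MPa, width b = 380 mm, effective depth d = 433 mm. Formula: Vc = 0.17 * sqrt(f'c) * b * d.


Vc = 0.17 * sqrt(25) * 380 * 433 / 1000
= 139.86 kN

139.86


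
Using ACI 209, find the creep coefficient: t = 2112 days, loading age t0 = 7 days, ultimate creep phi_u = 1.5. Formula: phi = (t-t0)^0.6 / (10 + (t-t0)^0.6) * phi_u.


dt = 2112 - 7 = 2105
phi = 2105^0.6 / (10 + 2105^0.6) * 1.5
= 1.362

1.362


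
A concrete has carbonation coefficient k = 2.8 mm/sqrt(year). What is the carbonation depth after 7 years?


depth = k * sqrt(t)
= 2.8 * sqrt(7)
= 7.41 mm

7.41


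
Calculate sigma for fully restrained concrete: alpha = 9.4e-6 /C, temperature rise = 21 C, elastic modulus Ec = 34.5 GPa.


sigma = alpha * dT * Ec
= 9.4e-6 * 21 * 34.5 * 1000
= 6.81 MPa

6.81


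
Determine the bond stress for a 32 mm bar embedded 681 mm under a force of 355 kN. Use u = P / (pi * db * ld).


u = P / (pi * db * ld)
= 355 * 1000 / (pi * 32 * 681)
= 5.185 MPa

5.185


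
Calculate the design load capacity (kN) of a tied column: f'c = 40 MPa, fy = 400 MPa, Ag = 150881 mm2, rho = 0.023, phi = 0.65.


Ast = rho * Ag = 0.023 * 150881 = 3470.263 mm2
phi*Pn = 0.65 * 0.80 * (0.85 * 40 * (150881 - 3470.263) + 400 * 3470.263) / 1000
= 3328.04 kN

3328.04


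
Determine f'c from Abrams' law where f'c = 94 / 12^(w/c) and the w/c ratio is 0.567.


f'c = 94 / 12^0.567
= 94 / 4.092
= 22.97 MPa

22.97
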